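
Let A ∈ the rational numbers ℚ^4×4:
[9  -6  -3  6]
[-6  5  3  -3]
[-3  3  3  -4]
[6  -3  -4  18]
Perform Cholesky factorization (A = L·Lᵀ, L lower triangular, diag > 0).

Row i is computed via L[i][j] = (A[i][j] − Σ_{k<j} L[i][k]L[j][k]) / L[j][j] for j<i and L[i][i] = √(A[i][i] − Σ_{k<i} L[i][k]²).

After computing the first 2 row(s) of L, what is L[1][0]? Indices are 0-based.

L[1][0] = -2

Step 1: L[0][0] = √(9) = 3.
  L[1][0] = (-6) / L[0][0] = -2.
Step 2: L[1][1] = √(1) = 1.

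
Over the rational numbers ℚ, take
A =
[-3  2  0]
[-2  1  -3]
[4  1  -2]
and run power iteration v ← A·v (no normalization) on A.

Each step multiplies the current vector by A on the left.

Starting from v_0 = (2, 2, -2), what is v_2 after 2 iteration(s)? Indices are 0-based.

v_0 = (2, 2, -2).
v_1 = A·v_0 = (-2, 4, 14).
v_2 = A·v_1 = (14, -34, -32).

v_2 = (14, -34, -32)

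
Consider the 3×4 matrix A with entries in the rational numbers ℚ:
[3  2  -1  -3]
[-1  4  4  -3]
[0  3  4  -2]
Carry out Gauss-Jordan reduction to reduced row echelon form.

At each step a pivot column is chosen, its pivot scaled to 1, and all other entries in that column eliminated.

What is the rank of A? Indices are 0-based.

pivot(0,0)=3: scale R0 → (1, 2/3, -1/3, -1)
  clear (1,0): R1 −= (-1)R0 → (0, 14/3, 11/3, -4)
pivot(1,1)=14/3: scale R1 → (0, 1, 11/14, -6/7)
  clear (0,1): R0 −= (2/3)R1 → (1, 0, -6/7, -3/7)
  clear (2,1): R2 −= (3)R1 → (0, 0, 23/14, 4/7)
pivot(2,2)=23/14: scale R2 → (0, 0, 1, 8/23)
  clear (0,2): R0 −= (-6/7)R2 → (1, 0, 0, -3/23)
  clear (1,2): R1 −= (11/14)R2 → (0, 1, 0, -26/23)

rank = 3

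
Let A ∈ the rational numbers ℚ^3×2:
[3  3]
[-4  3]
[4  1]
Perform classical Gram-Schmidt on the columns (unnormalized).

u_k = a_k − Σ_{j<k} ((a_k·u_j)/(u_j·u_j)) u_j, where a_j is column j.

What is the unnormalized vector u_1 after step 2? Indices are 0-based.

u_1 = (120/41, 127/41, 37/41)

Step 1: u_0 = a_0 = (3, -4, 4).
Step 2: u_1 = a_1 − (1/41)·u_0 = (120/41, 127/41, 37/41).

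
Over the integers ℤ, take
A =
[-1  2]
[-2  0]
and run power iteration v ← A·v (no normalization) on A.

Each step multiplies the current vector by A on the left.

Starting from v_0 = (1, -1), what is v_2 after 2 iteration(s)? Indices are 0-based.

v_2 = (-1, 6)

v_0 = (1, -1).
v_1 = A·v_0 = (-3, -2).
v_2 = A·v_1 = (-1, 6).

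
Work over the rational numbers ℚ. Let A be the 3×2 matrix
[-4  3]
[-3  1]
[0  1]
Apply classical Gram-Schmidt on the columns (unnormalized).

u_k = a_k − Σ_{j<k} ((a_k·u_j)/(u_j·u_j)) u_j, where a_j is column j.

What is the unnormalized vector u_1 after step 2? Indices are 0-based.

Step 1: u_0 = a_0 = (-4, -3, 0).
Step 2: u_1 = a_1 − (-3/5)·u_0 = (3/5, -4/5, 1).

u_1 = (3/5, -4/5, 1)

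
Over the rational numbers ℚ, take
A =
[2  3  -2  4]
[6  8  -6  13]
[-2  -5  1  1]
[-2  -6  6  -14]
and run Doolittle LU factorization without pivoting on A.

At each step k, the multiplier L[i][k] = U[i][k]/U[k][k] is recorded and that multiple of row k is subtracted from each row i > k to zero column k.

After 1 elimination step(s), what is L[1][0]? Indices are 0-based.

L[1][0] = 3

[col 0] pivot 2
  R1 -= 3*R0 → (0, -1, 0, 1)  (L[1][0] := 3)
  R2 -= -1*R0 → (0, -2, -1, 5)  (L[2][0] := -1)
  R3 -= -1*R0 → (0, -3, 4, -10)  (L[3][0] := -1)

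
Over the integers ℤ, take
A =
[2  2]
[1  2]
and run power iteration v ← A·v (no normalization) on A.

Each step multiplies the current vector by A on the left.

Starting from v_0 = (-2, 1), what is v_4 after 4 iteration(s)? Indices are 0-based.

v_0 = (-2, 1).
v_1 = A·v_0 = (-2, 0).
v_2 = A·v_1 = (-4, -2).
v_3 = A·v_2 = (-12, -8).
v_4 = A·v_3 = (-40, -28).

v_4 = (-40, -28)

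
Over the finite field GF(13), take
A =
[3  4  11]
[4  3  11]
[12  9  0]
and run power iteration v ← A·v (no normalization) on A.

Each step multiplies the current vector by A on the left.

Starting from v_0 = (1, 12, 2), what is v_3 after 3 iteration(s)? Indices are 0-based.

v_3 = (0, 2, 4)

v_0 = (1, 12, 2).
v_1 = A·v_0 = (8, 10, 3).
v_2 = A·v_1 = (6, 4, 4).
v_3 = A·v_2 = (0, 2, 4).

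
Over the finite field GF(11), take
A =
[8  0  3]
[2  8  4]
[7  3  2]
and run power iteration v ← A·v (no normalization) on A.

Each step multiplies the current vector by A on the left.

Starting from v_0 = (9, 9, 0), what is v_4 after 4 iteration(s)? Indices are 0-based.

v_0 = (9, 9, 0).
v_1 = A·v_0 = (6, 2, 2).
v_2 = A·v_1 = (10, 3, 8).
v_3 = A·v_2 = (5, 10, 7).
v_4 = A·v_3 = (6, 8, 2).

v_4 = (6, 8, 2)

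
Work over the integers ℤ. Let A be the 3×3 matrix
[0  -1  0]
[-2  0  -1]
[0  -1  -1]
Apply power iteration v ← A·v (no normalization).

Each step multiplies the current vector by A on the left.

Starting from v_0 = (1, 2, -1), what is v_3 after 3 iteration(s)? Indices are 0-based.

v_3 = (-5, -4, -7)

v_0 = (1, 2, -1).
v_1 = A·v_0 = (-2, -1, -1).
v_2 = A·v_1 = (1, 5, 2).
v_3 = A·v_2 = (-5, -4, -7).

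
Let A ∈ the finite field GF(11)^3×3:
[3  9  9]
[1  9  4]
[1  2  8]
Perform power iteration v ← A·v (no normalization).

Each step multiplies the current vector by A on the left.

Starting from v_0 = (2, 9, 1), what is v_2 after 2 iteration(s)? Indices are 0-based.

v_2 = (3, 1, 10)

v_0 = (2, 9, 1).
v_1 = A·v_0 = (8, 10, 6).
v_2 = A·v_1 = (3, 1, 10).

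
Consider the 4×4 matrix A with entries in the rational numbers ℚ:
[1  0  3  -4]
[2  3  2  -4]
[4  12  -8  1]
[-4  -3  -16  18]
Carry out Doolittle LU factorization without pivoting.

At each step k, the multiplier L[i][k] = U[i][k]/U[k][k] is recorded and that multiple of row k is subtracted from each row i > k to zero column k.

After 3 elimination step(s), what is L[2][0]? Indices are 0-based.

k=0: U[0][0]=1
  eliminate (1,0): mult=2, new row 1: (0, 3, -4, 4); set L[1][0]=2
  eliminate (2,0): mult=4, new row 2: (0, 12, -20, 17); set L[2][0]=4
  eliminate (3,0): mult=-4, new row 3: (0, -3, -4, 2); set L[3][0]=-4
k=1: U[1][1]=3
  eliminate (2,1): mult=4, new row 2: (0, 0, -4, 1); set L[2][1]=4
  eliminate (3,1): mult=-1, new row 3: (0, 0, -8, 6); set L[3][1]=-1
k=2: U[2][2]=-4
  eliminate (3,2): mult=2, new row 3: (0, 0, 0, 4); set L[3][2]=2

L[2][0] = 4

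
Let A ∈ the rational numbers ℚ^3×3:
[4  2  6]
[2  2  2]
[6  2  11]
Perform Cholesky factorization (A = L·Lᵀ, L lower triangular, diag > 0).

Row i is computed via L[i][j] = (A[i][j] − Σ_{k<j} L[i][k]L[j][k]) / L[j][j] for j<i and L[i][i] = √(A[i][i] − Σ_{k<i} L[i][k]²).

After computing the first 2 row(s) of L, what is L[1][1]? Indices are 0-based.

L[1][1] = 1

Step 1: L[0][0] = √(4) = 2.
  L[1][0] = (2) / L[0][0] = 1.
Step 2: L[1][1] = √(1) = 1.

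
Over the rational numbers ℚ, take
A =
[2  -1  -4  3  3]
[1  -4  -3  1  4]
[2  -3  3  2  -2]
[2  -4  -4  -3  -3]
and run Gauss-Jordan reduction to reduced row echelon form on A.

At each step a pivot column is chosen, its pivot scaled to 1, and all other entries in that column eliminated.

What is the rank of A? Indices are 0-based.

rank = 4

[1] R0 /= 2  ⇒  (1, -1/2, -2, 3/2, 3/2)
     R1 -= 1·R0  ⇒  (0, -7/2, -1, -1/2, 5/2)
     R2 -= 2·R0  ⇒  (0, -2, 7, -1, -5)
     R3 -= 2·R0  ⇒  (0, -3, 0, -6, -6)
[2] R1 /= -7/2  ⇒  (0, 1, 2/7, 1/7, -5/7)
     R0 -= -1/2·R1  ⇒  (1, 0, -13/7, 11/7, 8/7)
     R2 -= -2·R1  ⇒  (0, 0, 53/7, -5/7, -45/7)
     R3 -= -3·R1  ⇒  (0, 0, 6/7, -39/7, -57/7)
[3] R2 /= 53/7  ⇒  (0, 0, 1, -5/53, -45/53)
     R0 -= -13/7·R2  ⇒  (1, 0, 0, 74/53, -23/53)
     R1 -= 2/7·R2  ⇒  (0, 1, 0, 9/53, -25/53)
     R3 -= 6/7·R2  ⇒  (0, 0, 0, -291/53, -393/53)
[4] R3 /= -291/53  ⇒  (0, 0, 0, 1, 131/97)
     R0 -= 74/53·R3  ⇒  (1, 0, 0, 0, -225/97)
     R1 -= 9/53·R3  ⇒  (0, 1, 0, 0, -68/97)
     R2 -= -5/53·R3  ⇒  (0, 0, 1, 0, -70/97)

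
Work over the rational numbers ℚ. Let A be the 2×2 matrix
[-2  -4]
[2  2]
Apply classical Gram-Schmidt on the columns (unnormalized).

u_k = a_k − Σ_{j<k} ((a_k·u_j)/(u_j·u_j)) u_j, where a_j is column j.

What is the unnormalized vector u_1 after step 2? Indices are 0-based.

Step 1: u_0 = a_0 = (-2, 2).
Step 2: u_1 = a_1 − (3/2)·u_0 = (-1, -1).

u_1 = (-1, -1)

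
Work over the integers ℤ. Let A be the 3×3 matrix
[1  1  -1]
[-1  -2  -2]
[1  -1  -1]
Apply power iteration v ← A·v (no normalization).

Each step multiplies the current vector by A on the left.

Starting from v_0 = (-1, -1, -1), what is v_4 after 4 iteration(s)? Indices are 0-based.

v_4 = (11, -107, -55)

v_0 = (-1, -1, -1).
v_1 = A·v_0 = (-1, 5, 1).
v_2 = A·v_1 = (3, -11, -7).
v_3 = A·v_2 = (-1, 33, 21).
v_4 = A·v_3 = (11, -107, -55).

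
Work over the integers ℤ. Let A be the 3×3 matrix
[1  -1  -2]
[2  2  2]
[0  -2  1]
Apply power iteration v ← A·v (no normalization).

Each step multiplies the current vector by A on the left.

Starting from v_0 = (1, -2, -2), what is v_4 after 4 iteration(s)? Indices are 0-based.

v_4 = (-87, 70, -114)

v_0 = (1, -2, -2).
v_1 = A·v_0 = (7, -6, 2).
v_2 = A·v_1 = (9, 6, 14).
v_3 = A·v_2 = (-25, 58, 2).
v_4 = A·v_3 = (-87, 70, -114).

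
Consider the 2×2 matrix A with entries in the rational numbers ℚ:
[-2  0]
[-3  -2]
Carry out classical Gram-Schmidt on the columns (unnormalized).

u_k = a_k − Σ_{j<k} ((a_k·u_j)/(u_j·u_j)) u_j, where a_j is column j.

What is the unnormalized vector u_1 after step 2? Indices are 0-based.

Step 1: u_0 = a_0 = (-2, -3).
Step 2: u_1 = a_1 − (6/13)·u_0 = (12/13, -8/13).

u_1 = (12/13, -8/13)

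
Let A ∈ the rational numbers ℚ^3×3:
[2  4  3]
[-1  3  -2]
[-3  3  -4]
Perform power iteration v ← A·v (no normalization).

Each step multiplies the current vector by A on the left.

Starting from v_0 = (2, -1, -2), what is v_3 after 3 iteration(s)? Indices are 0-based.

v_0 = (2, -1, -2).
v_1 = A·v_0 = (-6, -1, -1).
v_2 = A·v_1 = (-19, 5, 19).
v_3 = A·v_2 = (39, -4, -4).

v_3 = (39, -4, -4)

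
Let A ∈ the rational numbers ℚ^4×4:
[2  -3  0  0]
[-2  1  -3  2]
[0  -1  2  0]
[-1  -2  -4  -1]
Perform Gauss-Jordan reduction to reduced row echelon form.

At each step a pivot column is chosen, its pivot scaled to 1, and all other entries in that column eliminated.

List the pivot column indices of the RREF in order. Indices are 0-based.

pivot columns: 0, 1, 2, 3

pivot(0,0)=2: scale R0 → (1, -3/2, 0, 0)
  clear (1,0): R1 −= (-2)R0 → (0, -2, -3, 2)
  clear (3,0): R3 −= (-1)R0 → (0, -7/2, -4, -1)
pivot(1,1)=-2: scale R1 → (0, 1, 3/2, -1)
  clear (0,1): R0 −= (-3/2)R1 → (1, 0, 9/4, -3/2)
  clear (2,1): R2 −= (-1)R1 → (0, 0, 7/2, -1)
  clear (3,1): R3 −= (-7/2)R1 → (0, 0, 5/4, -9/2)
pivot(2,2)=7/2: scale R2 → (0, 0, 1, -2/7)
  clear (0,2): R0 −= (9/4)R2 → (1, 0, 0, -6/7)
  clear (1,2): R1 −= (3/2)R2 → (0, 1, 0, -4/7)
  clear (3,2): R3 −= (5/4)R2 → (0, 0, 0, -29/7)
pivot(3,3)=-29/7: scale R3 → (0, 0, 0, 1)
  clear (0,3): R0 −= (-6/7)R3 → (1, 0, 0, 0)
  clear (1,3): R1 −= (-4/7)R3 → (0, 1, 0, 0)
  clear (2,3): R2 −= (-2/7)R3 → (0, 0, 1, 0)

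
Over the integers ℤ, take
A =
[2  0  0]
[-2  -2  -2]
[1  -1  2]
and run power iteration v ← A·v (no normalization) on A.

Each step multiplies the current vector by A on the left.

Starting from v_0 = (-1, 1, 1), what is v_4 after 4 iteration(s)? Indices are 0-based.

v_4 = (-16, 56, -24)

v_0 = (-1, 1, 1).
v_1 = A·v_0 = (-2, -2, 0).
v_2 = A·v_1 = (-4, 8, 0).
v_3 = A·v_2 = (-8, -8, -12).
v_4 = A·v_3 = (-16, 56, -24).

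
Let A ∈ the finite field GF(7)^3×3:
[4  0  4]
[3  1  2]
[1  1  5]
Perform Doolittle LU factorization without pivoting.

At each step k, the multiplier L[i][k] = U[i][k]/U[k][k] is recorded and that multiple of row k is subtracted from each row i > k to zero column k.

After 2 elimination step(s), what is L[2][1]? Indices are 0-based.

[col 0] pivot 4
  R1 -= 6*R0 → (0, 1, 6)  (L[1][0] := 6)
  R2 -= 2*R0 → (0, 1, 4)  (L[2][0] := 2)
[col 1] pivot 1
  R2 -= 1*R1 → (0, 0, 5)  (L[2][1] := 1)

L[2][1] = 1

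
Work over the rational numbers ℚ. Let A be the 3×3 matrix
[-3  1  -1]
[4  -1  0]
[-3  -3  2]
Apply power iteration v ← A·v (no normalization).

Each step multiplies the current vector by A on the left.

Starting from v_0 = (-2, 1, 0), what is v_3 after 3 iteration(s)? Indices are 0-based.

v_0 = (-2, 1, 0).
v_1 = A·v_0 = (7, -9, 3).
v_2 = A·v_1 = (-33, 37, 12).
v_3 = A·v_2 = (124, -169, 12).

v_3 = (124, -169, 12)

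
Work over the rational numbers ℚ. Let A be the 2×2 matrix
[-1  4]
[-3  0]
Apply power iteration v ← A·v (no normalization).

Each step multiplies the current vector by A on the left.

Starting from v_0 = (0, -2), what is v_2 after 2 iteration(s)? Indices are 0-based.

v_2 = (8, 24)

v_0 = (0, -2).
v_1 = A·v_0 = (-8, 0).
v_2 = A·v_1 = (8, 24).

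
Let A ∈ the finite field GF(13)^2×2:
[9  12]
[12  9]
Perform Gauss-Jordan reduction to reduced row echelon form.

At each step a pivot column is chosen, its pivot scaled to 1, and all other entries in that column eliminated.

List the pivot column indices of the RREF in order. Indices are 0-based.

[1] R0 /= 9  ⇒  (1, 10)
     R1 -= 12·R0  ⇒  (0, 6)
[2] R1 /= 6  ⇒  (0, 1)
     R0 -= 10·R1  ⇒  (1, 0)

pivot columns: 0, 1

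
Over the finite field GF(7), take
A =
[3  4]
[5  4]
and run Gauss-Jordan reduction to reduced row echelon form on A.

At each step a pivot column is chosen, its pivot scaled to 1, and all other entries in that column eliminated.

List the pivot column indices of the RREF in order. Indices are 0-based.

pivot columns: 0, 1

step 1: normalize row 0 (÷3) = (1, 6)
  row 1: subtract 5×row0 = (0, 2)
step 2: normalize row 1 (÷2) = (0, 1)
  row 0: subtract 6×row1 = (1, 0)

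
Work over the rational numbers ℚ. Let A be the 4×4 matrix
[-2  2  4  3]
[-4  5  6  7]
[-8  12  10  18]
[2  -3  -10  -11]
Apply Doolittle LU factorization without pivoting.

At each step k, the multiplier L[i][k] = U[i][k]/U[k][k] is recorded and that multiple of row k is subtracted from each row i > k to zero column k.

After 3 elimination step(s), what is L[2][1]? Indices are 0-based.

k=0: U[0][0]=-2
  eliminate (1,0): mult=2, new row 1: (0, 1, -2, 1); set L[1][0]=2
  eliminate (2,0): mult=4, new row 2: (0, 4, -6, 6); set L[2][0]=4
  eliminate (3,0): mult=-1, new row 3: (0, -1, -6, -8); set L[3][0]=-1
k=1: U[1][1]=1
  eliminate (2,1): mult=4, new row 2: (0, 0, 2, 2); set L[2][1]=4
  eliminate (3,1): mult=-1, new row 3: (0, 0, -8, -7); set L[3][1]=-1
k=2: U[2][2]=2
  eliminate (3,2): mult=-4, new row 3: (0, 0, 0, 1); set L[3][2]=-4

L[2][1] = 4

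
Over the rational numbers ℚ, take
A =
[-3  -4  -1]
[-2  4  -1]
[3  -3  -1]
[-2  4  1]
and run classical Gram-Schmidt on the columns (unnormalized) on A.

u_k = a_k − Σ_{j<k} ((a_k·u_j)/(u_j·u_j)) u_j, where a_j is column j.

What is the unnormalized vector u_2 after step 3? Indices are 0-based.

Step 1: u_0 = a_0 = (-3, -2, 3, -2).
Step 2: u_1 = a_1 − (-1/2)·u_0 = (-11/2, 3, -3/2, 3).
Step 3: u_2 = a_2 − (0)·u_0 − (14/101)·u_1 = (-24/101, -143/101, -80/101, 59/101).

u_2 = (-24/101, -143/101, -80/101, 59/101)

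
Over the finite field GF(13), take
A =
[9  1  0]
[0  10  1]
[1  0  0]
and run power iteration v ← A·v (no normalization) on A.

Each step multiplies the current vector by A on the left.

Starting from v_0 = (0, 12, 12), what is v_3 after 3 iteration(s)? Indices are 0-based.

v_3 = (9, 4, 6)

v_0 = (0, 12, 12).
v_1 = A·v_0 = (12, 2, 0).
v_2 = A·v_1 = (6, 7, 12).
v_3 = A·v_2 = (9, 4, 6).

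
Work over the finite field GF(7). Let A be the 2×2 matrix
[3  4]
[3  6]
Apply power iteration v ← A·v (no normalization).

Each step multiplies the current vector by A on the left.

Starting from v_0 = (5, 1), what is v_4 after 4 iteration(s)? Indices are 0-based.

v_4 = (1, 5)

v_0 = (5, 1).
v_1 = A·v_0 = (5, 0).
v_2 = A·v_1 = (1, 1).
v_3 = A·v_2 = (0, 2).
v_4 = A·v_3 = (1, 5).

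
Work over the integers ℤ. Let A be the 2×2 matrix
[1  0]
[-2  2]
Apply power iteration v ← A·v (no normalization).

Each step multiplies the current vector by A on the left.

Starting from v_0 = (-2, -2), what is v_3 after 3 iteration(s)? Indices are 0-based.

v_0 = (-2, -2).
v_1 = A·v_0 = (-2, 0).
v_2 = A·v_1 = (-2, 4).
v_3 = A·v_2 = (-2, 12).

v_3 = (-2, 12)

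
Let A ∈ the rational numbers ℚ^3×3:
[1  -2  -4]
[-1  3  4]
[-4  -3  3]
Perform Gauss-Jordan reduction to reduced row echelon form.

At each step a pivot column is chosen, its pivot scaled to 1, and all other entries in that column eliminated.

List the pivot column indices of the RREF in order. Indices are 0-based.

pivot columns: 0, 1, 2

pivot(0,0)=1: scale R0 → (1, -2, -4)
  clear (1,0): R1 −= (-1)R0 → (0, 1, 0)
  clear (2,0): R2 −= (-4)R0 → (0, -11, -13)
pivot(1,1)=1: scale R1 → (0, 1, 0)
  clear (0,1): R0 −= (-2)R1 → (1, 0, -4)
  clear (2,1): R2 −= (-11)R1 → (0, 0, -13)
pivot(2,2)=-13: scale R2 → (0, 0, 1)
  clear (0,2): R0 −= (-4)R2 → (1, 0, 0)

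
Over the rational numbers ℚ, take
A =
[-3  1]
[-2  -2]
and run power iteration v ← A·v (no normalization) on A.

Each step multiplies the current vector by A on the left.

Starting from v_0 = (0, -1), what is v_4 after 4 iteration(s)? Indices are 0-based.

v_0 = (0, -1).
v_1 = A·v_0 = (-1, 2).
v_2 = A·v_1 = (5, -2).
v_3 = A·v_2 = (-17, -6).
v_4 = A·v_3 = (45, 46).

v_4 = (45, 46)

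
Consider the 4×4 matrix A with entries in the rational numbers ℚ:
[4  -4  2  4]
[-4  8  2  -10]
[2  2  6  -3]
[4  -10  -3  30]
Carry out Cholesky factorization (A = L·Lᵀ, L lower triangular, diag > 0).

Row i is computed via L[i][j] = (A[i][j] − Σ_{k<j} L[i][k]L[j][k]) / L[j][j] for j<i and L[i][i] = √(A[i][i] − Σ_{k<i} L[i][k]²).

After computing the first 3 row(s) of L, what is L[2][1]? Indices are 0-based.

Step 1: L[0][0] = √(4) = 2.
  L[1][0] = (-4) / L[0][0] = -2.
Step 2: L[1][1] = √(4) = 2.
  L[2][0] = (2) / L[0][0] = 1.
  L[2][1] = (4) / L[1][1] = 2.
Step 3: L[2][2] = √(1) = 1.

L[2][1] = 2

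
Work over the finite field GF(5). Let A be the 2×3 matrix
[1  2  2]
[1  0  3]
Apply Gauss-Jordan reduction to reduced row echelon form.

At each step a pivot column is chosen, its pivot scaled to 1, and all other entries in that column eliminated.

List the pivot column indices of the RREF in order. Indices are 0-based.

pivot columns: 0, 1

step 1: normalize row 0 (÷1) = (1, 2, 2)
  row 1: subtract 1×row0 = (0, 3, 1)
step 2: normalize row 1 (÷3) = (0, 1, 2)
  row 0: subtract 2×row1 = (1, 0, 3)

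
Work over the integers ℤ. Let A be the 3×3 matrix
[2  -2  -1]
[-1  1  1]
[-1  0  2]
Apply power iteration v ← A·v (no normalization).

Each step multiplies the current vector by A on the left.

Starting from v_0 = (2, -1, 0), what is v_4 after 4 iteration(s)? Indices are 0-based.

v_0 = (2, -1, 0).
v_1 = A·v_0 = (6, -3, -2).
v_2 = A·v_1 = (20, -11, -10).
v_3 = A·v_2 = (72, -41, -40).
v_4 = A·v_3 = (266, -153, -152).

v_4 = (266, -153, -152)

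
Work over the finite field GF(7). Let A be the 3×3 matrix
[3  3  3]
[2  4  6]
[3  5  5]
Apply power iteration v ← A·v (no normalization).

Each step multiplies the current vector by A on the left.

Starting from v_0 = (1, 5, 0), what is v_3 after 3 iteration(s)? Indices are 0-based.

v_0 = (1, 5, 0).
v_1 = A·v_0 = (4, 1, 0).
v_2 = A·v_1 = (1, 5, 3).
v_3 = A·v_2 = (6, 5, 1).

v_3 = (6, 5, 1)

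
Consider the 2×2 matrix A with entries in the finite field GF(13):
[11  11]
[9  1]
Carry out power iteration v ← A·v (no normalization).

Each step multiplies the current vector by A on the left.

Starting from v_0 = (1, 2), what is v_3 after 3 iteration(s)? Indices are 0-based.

v_0 = (1, 2).
v_1 = A·v_0 = (7, 11).
v_2 = A·v_1 = (3, 9).
v_3 = A·v_2 = (2, 10).

v_3 = (2, 10)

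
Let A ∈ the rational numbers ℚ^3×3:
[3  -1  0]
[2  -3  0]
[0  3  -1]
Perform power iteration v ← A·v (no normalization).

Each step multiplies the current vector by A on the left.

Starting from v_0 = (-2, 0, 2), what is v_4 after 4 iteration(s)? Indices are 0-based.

v_0 = (-2, 0, 2).
v_1 = A·v_0 = (-6, -4, -2).
v_2 = A·v_1 = (-14, 0, -10).
v_3 = A·v_2 = (-42, -28, 10).
v_4 = A·v_3 = (-98, 0, -94).

v_4 = (-98, 0, -94)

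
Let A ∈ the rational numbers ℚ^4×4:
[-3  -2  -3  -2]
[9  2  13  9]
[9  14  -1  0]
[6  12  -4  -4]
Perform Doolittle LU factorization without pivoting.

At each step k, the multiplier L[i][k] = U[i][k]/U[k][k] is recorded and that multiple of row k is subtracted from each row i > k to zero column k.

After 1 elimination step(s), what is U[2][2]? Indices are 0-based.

Step 1: pivot at (0,0) is -3.
  row1 ← row1 − (-3)·row0  ⇒  L[1][0]=-3, U row1=(0, -4, 4, 3)
  row2 ← row2 − (-3)·row0  ⇒  L[2][0]=-3, U row2=(0, 8, -10, -6)
  row3 ← row3 − (-2)·row0  ⇒  L[3][0]=-2, U row3=(0, 8, -10, -8)

U[2][2] = -10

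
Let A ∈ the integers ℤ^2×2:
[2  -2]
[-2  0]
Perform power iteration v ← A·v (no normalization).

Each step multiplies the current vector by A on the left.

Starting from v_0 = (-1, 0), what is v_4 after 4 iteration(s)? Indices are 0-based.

v_4 = (-80, 48)

v_0 = (-1, 0).
v_1 = A·v_0 = (-2, 2).
v_2 = A·v_1 = (-8, 4).
v_3 = A·v_2 = (-24, 16).
v_4 = A·v_3 = (-80, 48).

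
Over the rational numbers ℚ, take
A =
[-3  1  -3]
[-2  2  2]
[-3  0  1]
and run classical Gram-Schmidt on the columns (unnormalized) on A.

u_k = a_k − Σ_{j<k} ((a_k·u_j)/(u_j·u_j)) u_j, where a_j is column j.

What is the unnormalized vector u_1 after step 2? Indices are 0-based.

u_1 = (1/22, 15/11, -21/22)

Step 1: u_0 = a_0 = (-3, -2, -3).
Step 2: u_1 = a_1 − (-7/22)·u_0 = (1/22, 15/11, -21/22).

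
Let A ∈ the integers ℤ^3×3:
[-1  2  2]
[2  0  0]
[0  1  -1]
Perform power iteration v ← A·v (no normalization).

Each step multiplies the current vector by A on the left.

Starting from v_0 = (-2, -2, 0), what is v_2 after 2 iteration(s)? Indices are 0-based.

v_0 = (-2, -2, 0).
v_1 = A·v_0 = (-2, -4, -2).
v_2 = A·v_1 = (-10, -4, -2).

v_2 = (-10, -4, -2)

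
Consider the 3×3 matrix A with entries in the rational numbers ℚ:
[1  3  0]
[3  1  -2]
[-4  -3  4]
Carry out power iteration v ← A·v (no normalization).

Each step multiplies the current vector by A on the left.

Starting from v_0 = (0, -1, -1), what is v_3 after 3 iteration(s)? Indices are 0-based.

v_3 = (-18, -16, 38)

v_0 = (0, -1, -1).
v_1 = A·v_0 = (-3, 1, -1).
v_2 = A·v_1 = (0, -6, 5).
v_3 = A·v_2 = (-18, -16, 38).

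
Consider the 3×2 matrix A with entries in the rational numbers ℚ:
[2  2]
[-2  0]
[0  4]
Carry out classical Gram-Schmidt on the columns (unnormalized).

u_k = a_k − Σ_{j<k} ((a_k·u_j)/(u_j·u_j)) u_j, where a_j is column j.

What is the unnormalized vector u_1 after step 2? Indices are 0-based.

u_1 = (1, 1, 4)

Step 1: u_0 = a_0 = (2, -2, 0).
Step 2: u_1 = a_1 − (1/2)·u_0 = (1, 1, 4).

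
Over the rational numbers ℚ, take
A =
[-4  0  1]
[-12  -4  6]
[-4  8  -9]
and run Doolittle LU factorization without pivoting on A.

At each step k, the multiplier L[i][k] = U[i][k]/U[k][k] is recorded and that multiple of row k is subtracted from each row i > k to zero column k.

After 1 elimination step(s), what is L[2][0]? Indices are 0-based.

k=0: U[0][0]=-4
  eliminate (1,0): mult=3, new row 1: (0, -4, 3); set L[1][0]=3
  eliminate (2,0): mult=1, new row 2: (0, 8, -10); set L[2][0]=1

L[2][0] = 1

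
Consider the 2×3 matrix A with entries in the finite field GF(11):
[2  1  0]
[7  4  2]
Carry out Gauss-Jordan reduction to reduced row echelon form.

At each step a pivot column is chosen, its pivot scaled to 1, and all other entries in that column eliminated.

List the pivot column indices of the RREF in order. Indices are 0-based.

pivot columns: 0, 1

step 1: normalize row 0 (÷2) = (1, 6, 0)
  row 1: subtract 7×row0 = (0, 6, 2)
step 2: normalize row 1 (÷6) = (0, 1, 4)
  row 0: subtract 6×row1 = (1, 0, 9)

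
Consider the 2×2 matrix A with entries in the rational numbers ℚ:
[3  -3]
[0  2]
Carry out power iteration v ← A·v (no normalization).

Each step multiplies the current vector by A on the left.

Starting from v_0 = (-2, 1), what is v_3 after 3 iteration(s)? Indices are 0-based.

v_0 = (-2, 1).
v_1 = A·v_0 = (-9, 2).
v_2 = A·v_1 = (-33, 4).
v_3 = A·v_2 = (-111, 8).

v_3 = (-111, 8)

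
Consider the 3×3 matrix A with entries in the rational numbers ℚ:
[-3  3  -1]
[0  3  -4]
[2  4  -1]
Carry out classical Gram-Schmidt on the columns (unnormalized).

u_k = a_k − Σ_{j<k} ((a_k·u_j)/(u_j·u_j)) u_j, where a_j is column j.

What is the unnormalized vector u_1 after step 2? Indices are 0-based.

u_1 = (36/13, 3, 54/13)

Step 1: u_0 = a_0 = (-3, 0, 2).
Step 2: u_1 = a_1 − (-1/13)·u_0 = (36/13, 3, 54/13).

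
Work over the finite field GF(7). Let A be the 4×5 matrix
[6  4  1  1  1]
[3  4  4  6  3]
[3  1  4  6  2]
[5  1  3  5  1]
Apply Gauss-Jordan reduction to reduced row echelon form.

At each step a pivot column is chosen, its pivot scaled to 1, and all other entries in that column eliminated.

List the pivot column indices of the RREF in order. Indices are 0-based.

step 1: normalize row 0 (÷6) = (1, 3, 6, 6, 6)
  row 1: subtract 3×row0 = (0, 2, 0, 2, 6)
  row 2: subtract 3×row0 = (0, 6, 0, 2, 5)
  row 3: subtract 5×row0 = (0, 0, 1, 3, 6)
step 2: normalize row 1 (÷2) = (0, 1, 0, 1, 3)
  row 0: subtract 3×row1 = (1, 0, 6, 3, 4)
  row 2: subtract 6×row1 = (0, 0, 0, 3, 1)
step 3: exchange rows 2,3
step 3: normalize row 2 (÷1) = (0, 0, 1, 3, 6)
  row 0: subtract 6×row2 = (1, 0, 0, 6, 3)
step 4: normalize row 3 (÷3) = (0, 0, 0, 1, 5)
  row 0: subtract 6×row3 = (1, 0, 0, 0, 1)
  row 1: subtract 1×row3 = (0, 1, 0, 0, 5)
  row 2: subtract 3×row3 = (0, 0, 1, 0, 5)

pivot columns: 0, 1, 2, 3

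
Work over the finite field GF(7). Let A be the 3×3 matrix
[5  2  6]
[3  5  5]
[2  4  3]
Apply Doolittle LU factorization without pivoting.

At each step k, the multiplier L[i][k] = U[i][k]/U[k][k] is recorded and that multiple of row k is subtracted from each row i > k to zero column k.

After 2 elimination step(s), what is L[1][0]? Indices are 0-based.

Step 1: pivot at (0,0) is 5.
  row1 ← row1 − (2)·row0  ⇒  L[1][0]=2, U row1=(0, 1, 0)
  row2 ← row2 − (6)·row0  ⇒  L[2][0]=6, U row2=(0, 6, 2)
Step 2: pivot at (1,1) is 1.
  row2 ← row2 − (6)·row1  ⇒  L[2][1]=6, U row2=(0, 0, 2)

L[1][0] = 2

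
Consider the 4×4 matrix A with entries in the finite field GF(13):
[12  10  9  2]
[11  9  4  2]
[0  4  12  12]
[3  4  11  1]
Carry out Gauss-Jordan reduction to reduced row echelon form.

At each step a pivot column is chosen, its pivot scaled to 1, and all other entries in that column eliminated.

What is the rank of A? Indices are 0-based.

pivot(0,0)=12: scale R0 → (1, 3, 4, 11)
  clear (1,0): R1 −= (11)R0 → (0, 2, 12, 11)
  clear (3,0): R3 −= (3)R0 → (0, 8, 12, 7)
pivot(1,1)=2: scale R1 → (0, 1, 6, 12)
  clear (0,1): R0 −= (3)R1 → (1, 0, 12, 1)
  clear (2,1): R2 −= (4)R1 → (0, 0, 1, 3)
  clear (3,1): R3 −= (8)R1 → (0, 0, 3, 2)
pivot(2,2)=1: scale R2 → (0, 0, 1, 3)
  clear (0,2): R0 −= (12)R2 → (1, 0, 0, 4)
  clear (1,2): R1 −= (6)R2 → (0, 1, 0, 7)
  clear (3,2): R3 −= (3)R2 → (0, 0, 0, 6)
pivot(3,3)=6: scale R3 → (0, 0, 0, 1)
  clear (0,3): R0 −= (4)R3 → (1, 0, 0, 0)
  clear (1,3): R1 −= (7)R3 → (0, 1, 0, 0)
  clear (2,3): R2 −= (3)R3 → (0, 0, 1, 0)

rank = 4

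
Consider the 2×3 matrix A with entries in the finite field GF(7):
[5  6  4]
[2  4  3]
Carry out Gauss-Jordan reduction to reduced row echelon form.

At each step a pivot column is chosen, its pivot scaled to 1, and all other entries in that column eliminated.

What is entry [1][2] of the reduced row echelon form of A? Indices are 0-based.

M[1][2] = 0

[1] R0 /= 5  ⇒  (1, 4, 5)
     R1 -= 2·R0  ⇒  (0, 3, 0)
[2] R1 /= 3  ⇒  (0, 1, 0)
     R0 -= 4·R1  ⇒  (1, 0, 5)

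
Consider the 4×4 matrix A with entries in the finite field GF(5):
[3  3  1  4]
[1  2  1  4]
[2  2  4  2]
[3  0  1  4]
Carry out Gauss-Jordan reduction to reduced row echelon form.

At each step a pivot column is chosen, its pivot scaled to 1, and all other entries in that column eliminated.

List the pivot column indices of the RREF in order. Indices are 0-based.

pivot columns: 0, 1, 2, 3

pivot(0,0)=3: scale R0 → (1, 1, 2, 3)
  clear (1,0): R1 −= (1)R0 → (0, 1, 4, 1)
  clear (2,0): R2 −= (2)R0 → (0, 0, 0, 1)
  clear (3,0): R3 −= (3)R0 → (0, 2, 0, 0)
pivot(1,1)=1: scale R1 → (0, 1, 4, 1)
  clear (0,1): R0 −= (1)R1 → (1, 0, 3, 2)
  clear (3,1): R3 −= (2)R1 → (0, 0, 2, 3)
pivot(2,2): swap R2↔R3
pivot(2,2)=2: scale R2 → (0, 0, 1, 4)
  clear (0,2): R0 −= (3)R2 → (1, 0, 0, 0)
  clear (1,2): R1 −= (4)R2 → (0, 1, 0, 0)
pivot(3,3)=1: scale R3 → (0, 0, 0, 1)
  clear (2,3): R2 −= (4)R3 → (0, 0, 1, 0)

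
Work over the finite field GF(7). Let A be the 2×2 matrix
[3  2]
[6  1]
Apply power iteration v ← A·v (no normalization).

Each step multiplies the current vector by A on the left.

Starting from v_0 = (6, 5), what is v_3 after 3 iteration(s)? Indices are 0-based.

v_3 = (6, 1)

v_0 = (6, 5).
v_1 = A·v_0 = (0, 6).
v_2 = A·v_1 = (5, 6).
v_3 = A·v_2 = (6, 1).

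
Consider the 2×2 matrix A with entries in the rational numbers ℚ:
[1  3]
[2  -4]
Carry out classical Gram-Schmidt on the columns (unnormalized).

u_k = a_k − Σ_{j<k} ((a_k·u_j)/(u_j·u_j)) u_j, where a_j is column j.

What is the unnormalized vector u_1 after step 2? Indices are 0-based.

Step 1: u_0 = a_0 = (1, 2).
Step 2: u_1 = a_1 − (-1)·u_0 = (4, -2).

u_1 = (4, -2)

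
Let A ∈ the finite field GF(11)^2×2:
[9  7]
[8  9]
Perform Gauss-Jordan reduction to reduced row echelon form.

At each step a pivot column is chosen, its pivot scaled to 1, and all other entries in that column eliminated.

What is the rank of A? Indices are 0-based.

step 1: normalize row 0 (÷9) = (1, 2)
  row 1: subtract 8×row0 = (0, 4)
step 2: normalize row 1 (÷4) = (0, 1)
  row 0: subtract 2×row1 = (1, 0)

rank = 2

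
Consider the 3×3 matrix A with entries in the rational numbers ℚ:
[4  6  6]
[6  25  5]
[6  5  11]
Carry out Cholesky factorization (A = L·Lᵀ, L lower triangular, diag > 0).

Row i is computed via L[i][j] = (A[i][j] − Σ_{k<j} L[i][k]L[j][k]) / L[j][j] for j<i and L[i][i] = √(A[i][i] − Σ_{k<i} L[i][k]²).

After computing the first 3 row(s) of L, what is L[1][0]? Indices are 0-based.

Step 1: L[0][0] = √(4) = 2.
  L[1][0] = (6) / L[0][0] = 3.
Step 2: L[1][1] = √(16) = 4.
  L[2][0] = (6) / L[0][0] = 3.
  L[2][1] = (-4) / L[1][1] = -1.
Step 3: L[2][2] = √(1) = 1.

L[1][0] = 3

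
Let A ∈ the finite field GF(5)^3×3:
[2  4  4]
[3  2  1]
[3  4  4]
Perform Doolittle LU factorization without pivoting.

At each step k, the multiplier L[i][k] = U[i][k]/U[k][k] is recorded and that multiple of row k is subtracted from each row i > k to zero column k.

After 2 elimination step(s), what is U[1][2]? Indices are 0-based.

[col 0] pivot 2
  R1 -= 4*R0 → (0, 1, 0)  (L[1][0] := 4)
  R2 -= 4*R0 → (0, 3, 3)  (L[2][0] := 4)
[col 1] pivot 1
  R2 -= 3*R1 → (0, 0, 3)  (L[2][1] := 3)

U[1][2] = 0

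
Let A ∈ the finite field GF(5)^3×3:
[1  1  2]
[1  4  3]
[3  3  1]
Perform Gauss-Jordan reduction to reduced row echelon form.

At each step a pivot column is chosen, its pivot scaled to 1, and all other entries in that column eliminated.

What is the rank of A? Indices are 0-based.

rank = 2

pivot(0,0)=1: scale R0 → (1, 1, 2)
  clear (1,0): R1 −= (1)R0 → (0, 3, 1)
  clear (2,0): R2 −= (3)R0 → (0, 0, 0)
pivot(1,1)=3: scale R1 → (0, 1, 2)
  clear (0,1): R0 −= (1)R1 → (1, 0, 0)
col 2: no nonzero at/below row 2; advance.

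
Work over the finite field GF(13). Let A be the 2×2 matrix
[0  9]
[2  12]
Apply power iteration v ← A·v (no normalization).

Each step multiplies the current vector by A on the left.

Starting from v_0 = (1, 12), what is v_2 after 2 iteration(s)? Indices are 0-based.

v_0 = (1, 12).
v_1 = A·v_0 = (4, 3).
v_2 = A·v_1 = (1, 5).

v_2 = (1, 5)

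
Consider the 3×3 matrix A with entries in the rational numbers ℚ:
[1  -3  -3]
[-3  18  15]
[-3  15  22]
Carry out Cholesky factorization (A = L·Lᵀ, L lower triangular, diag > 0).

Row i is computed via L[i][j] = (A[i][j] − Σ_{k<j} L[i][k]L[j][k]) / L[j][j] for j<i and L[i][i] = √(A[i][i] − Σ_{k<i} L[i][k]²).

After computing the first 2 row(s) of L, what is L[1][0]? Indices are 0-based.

L[1][0] = -3

Step 1: L[0][0] = √(1) = 1.
  L[1][0] = (-3) / L[0][0] = -3.
Step 2: L[1][1] = √(9) = 3.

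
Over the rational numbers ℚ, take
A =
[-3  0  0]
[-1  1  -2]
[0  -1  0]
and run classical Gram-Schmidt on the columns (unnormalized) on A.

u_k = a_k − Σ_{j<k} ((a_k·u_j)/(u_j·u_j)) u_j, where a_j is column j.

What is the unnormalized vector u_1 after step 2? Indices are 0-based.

Step 1: u_0 = a_0 = (-3, -1, 0).
Step 2: u_1 = a_1 − (-1/10)·u_0 = (-3/10, 9/10, -1).

u_1 = (-3/10, 9/10, -1)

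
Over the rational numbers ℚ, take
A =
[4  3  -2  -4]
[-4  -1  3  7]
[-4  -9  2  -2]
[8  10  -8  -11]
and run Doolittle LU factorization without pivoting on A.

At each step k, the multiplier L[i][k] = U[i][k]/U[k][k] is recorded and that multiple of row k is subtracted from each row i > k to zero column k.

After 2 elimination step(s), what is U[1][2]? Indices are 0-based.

U[1][2] = 1

k=0: U[0][0]=4
  eliminate (1,0): mult=-1, new row 1: (0, 2, 1, 3); set L[1][0]=-1
  eliminate (2,0): mult=-1, new row 2: (0, -6, 0, -6); set L[2][0]=-1
  eliminate (3,0): mult=2, new row 3: (0, 4, -4, -3); set L[3][0]=2
k=1: U[1][1]=2
  eliminate (2,1): mult=-3, new row 2: (0, 0, 3, 3); set L[2][1]=-3
  eliminate (3,1): mult=2, new row 3: (0, 0, -6, -9); set L[3][1]=2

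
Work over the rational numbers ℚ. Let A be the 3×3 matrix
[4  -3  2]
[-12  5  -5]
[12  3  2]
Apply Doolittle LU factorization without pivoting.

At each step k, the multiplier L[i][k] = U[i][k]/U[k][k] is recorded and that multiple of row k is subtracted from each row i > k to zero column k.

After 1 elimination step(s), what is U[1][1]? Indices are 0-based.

k=0: U[0][0]=4
  eliminate (1,0): mult=-3, new row 1: (0, -4, 1); set L[1][0]=-3
  eliminate (2,0): mult=3, new row 2: (0, 12, -4); set L[2][0]=3

U[1][1] = -4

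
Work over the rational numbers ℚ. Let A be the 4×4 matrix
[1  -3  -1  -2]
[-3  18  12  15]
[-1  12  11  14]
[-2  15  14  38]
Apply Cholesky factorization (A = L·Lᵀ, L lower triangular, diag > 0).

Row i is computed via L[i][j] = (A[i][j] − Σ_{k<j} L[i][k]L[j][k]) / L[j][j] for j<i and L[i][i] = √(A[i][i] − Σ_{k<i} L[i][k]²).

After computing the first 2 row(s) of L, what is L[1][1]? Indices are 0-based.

L[1][1] = 3

Step 1: L[0][0] = √(1) = 1.
  L[1][0] = (-3) / L[0][0] = -3.
Step 2: L[1][1] = √(9) = 3.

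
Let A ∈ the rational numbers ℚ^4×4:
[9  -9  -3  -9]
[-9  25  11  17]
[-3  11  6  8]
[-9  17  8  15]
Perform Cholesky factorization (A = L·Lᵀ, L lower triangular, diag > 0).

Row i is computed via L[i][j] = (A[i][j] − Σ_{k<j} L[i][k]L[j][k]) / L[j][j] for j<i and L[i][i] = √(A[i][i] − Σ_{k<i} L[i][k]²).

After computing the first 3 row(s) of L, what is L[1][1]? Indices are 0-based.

L[1][1] = 4

Step 1: L[0][0] = √(9) = 3.
  L[1][0] = (-9) / L[0][0] = -3.
Step 2: L[1][1] = √(16) = 4.
  L[2][0] = (-3) / L[0][0] = -1.
  L[2][1] = (8) / L[1][1] = 2.
Step 3: L[2][2] = √(1) = 1.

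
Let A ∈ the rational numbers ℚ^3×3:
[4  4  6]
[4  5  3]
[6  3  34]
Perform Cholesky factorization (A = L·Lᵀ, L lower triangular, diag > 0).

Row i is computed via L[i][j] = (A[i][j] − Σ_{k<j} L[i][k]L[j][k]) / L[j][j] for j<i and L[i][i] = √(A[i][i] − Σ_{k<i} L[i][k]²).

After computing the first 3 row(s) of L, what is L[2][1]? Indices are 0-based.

Step 1: L[0][0] = √(4) = 2.
  L[1][0] = (4) / L[0][0] = 2.
Step 2: L[1][1] = √(1) = 1.
  L[2][0] = (6) / L[0][0] = 3.
  L[2][1] = (-3) / L[1][1] = -3.
Step 3: L[2][2] = √(16) = 4.

L[2][1] = -3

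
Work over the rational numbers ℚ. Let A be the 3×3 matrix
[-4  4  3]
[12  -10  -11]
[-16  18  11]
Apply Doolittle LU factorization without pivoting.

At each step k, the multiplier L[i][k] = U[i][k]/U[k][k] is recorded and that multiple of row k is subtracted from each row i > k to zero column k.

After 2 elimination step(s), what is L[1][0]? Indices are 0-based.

Step 1: pivot at (0,0) is -4.
  row1 ← row1 − (-3)·row0  ⇒  L[1][0]=-3, U row1=(0, 2, -2)
  row2 ← row2 − (4)·row0  ⇒  L[2][0]=4, U row2=(0, 2, -1)
Step 2: pivot at (1,1) is 2.
  row2 ← row2 − (1)·row1  ⇒  L[2][1]=1, U row2=(0, 0, 1)

L[1][0] = -3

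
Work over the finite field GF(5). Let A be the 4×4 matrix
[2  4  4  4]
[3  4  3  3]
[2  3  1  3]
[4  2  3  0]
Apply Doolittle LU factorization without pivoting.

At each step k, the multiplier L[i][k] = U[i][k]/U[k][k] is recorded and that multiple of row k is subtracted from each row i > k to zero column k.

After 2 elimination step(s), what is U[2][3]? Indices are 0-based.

U[2][3] = 3

[col 0] pivot 2
  R1 -= 4*R0 → (0, 3, 2, 2)  (L[1][0] := 4)
  R2 -= 1*R0 → (0, 4, 2, 4)  (L[2][0] := 1)
  R3 -= 2*R0 → (0, 4, 0, 2)  (L[3][0] := 2)
[col 1] pivot 3
  R2 -= 3*R1 → (0, 0, 1, 3)  (L[2][1] := 3)
  R3 -= 3*R1 → (0, 0, 4, 1)  (L[3][1] := 3)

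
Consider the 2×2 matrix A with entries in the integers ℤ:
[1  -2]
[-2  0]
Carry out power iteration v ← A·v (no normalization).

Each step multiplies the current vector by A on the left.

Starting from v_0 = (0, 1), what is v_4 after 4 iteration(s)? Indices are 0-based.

v_0 = (0, 1).
v_1 = A·v_0 = (-2, 0).
v_2 = A·v_1 = (-2, 4).
v_3 = A·v_2 = (-10, 4).
v_4 = A·v_3 = (-18, 20).

v_4 = (-18, 20)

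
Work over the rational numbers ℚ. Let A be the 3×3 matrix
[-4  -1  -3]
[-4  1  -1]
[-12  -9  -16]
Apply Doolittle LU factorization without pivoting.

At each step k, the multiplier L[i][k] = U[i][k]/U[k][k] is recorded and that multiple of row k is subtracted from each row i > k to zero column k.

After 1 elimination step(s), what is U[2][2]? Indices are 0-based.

[col 0] pivot -4
  R1 -= 1*R0 → (0, 2, 2)  (L[1][0] := 1)
  R2 -= 3*R0 → (0, -6, -7)  (L[2][0] := 3)

U[2][2] = -7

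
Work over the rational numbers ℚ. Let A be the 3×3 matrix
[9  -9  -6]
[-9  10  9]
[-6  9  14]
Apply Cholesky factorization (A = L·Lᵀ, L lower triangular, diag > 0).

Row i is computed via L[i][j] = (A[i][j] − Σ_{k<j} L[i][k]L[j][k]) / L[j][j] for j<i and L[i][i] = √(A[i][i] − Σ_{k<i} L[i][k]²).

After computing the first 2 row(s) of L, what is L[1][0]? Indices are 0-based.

Step 1: L[0][0] = √(9) = 3.
  L[1][0] = (-9) / L[0][0] = -3.
Step 2: L[1][1] = √(1) = 1.

L[1][0] = -3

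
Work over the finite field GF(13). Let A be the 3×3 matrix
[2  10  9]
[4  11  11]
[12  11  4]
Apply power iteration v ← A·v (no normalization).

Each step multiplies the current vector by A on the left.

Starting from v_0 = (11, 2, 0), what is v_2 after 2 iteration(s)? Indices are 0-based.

v_0 = (11, 2, 0).
v_1 = A·v_0 = (3, 1, 11).
v_2 = A·v_1 = (11, 1, 0).

v_2 = (11, 1, 0)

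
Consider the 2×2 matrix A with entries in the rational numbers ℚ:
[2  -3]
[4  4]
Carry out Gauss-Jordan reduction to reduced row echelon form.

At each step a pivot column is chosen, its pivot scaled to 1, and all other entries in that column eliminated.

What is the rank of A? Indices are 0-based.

rank = 2

[1] R0 /= 2  ⇒  (1, -3/2)
     R1 -= 4·R0  ⇒  (0, 10)
[2] R1 /= 10  ⇒  (0, 1)
     R0 -= -3/2·R1  ⇒  (1, 0)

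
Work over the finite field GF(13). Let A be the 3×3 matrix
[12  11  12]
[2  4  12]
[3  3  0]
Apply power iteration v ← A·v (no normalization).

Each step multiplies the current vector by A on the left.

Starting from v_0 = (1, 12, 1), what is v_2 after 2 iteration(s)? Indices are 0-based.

v_2 = (6, 1, 4)

v_0 = (1, 12, 1).
v_1 = A·v_0 = (0, 10, 0).
v_2 = A·v_1 = (6, 1, 4).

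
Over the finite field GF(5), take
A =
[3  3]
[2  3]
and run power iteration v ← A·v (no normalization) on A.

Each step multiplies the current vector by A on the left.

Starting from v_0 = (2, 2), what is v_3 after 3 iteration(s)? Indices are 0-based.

v_0 = (2, 2).
v_1 = A·v_0 = (2, 0).
v_2 = A·v_1 = (1, 4).
v_3 = A·v_2 = (0, 4).

v_3 = (0, 4)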